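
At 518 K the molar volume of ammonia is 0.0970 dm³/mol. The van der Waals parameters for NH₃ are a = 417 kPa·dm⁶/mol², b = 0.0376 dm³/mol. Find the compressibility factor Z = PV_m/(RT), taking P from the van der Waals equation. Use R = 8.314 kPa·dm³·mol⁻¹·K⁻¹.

Z ≈ 0.6348

P = RT/(V_m − b) − a/V_m² = (8.314)(518)/(0.0970 − 0.0376) − 417/(0.0970)²
  = 4306.7/0.059400 − 44319 = 72503 − 44319 = 28184 kPa
Z = PV_m/(RT) = (28184)(0.0970)/((8.314)(518)) = 2733.8/4306.7 = 0.6348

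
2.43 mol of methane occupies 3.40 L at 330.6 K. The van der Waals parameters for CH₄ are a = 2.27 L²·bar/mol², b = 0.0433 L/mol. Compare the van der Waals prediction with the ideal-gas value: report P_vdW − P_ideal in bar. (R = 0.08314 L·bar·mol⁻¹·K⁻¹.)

ΔP ≈ -0.532 bar

Ideal: P_ideal = nRT/V = (2.43)(0.08314)(330.6)/3.40 = 19.6445 bar
vdW: P = nRT/(V − nb) − a n²/V² = 66.7912/3.29478 − 13.4041/11.5600 = 20.2718 − 1.15952 = 19.1123 bar
ΔP = 19.1123 − 19.6445 = -0.532 bar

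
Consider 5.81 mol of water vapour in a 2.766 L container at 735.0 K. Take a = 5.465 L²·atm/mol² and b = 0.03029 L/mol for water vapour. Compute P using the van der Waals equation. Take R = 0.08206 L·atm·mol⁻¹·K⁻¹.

P ≈ 111.2 atm

P = nRT/(V − nb) − a n²/V²
nRT/(V − nb) = (5.81)(0.08206)(735.0)/(2.766 − 5.81×0.03029) = 350.42/2.5900 = 135.30 atm
a n²/V² = (5.465)(5.81)²/(2.766)² = 24.112 atm
P = 135.30 − 24.112 = 111.2 atm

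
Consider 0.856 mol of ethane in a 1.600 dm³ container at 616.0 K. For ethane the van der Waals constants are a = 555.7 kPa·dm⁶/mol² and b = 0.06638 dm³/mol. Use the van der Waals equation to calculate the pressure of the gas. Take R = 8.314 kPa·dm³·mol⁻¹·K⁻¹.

P ≈ 2682 kPa

P = nRT/(V − nb) − a n²/V²
nRT/(V − nb) = (0.856)(8.314)(616.0)/(1.600 − 0.856×0.06638) = 4383.9/1.5432 = 2840.8 kPa
a n²/V² = (555.7)(0.856)²/(1.600)² = 159.06 kPa
P = 2840.8 − 159.06 = 2682 kPa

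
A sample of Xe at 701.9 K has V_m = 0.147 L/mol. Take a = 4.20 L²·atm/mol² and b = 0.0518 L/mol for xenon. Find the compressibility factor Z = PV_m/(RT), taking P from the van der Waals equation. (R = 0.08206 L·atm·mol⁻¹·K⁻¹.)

Z ≈ 1.048

P = RT/(V_m − b) − a/V_m² = (0.08206)(701.9)/(0.147 − 0.0518) − 4.20/(0.147)²
  = 57.598/0.095200 − 194.36 = 605.02 − 194.36 = 410.66 atm
Z = PV_m/(RT) = (410.66)(0.147)/((0.08206)(701.9)) = 60.367/57.598 = 1.048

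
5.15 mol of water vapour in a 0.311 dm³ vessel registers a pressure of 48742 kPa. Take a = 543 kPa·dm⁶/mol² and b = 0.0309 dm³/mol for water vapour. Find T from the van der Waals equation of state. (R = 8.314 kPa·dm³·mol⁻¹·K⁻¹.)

T = (P + a n²/V²)(V − nb)/(nR)
P + a n²/V² = 48742 + (543)(5.15)²/(0.311)² = 197642 kPa
V − nb = 0.311 − (5.15)(0.0309) = 0.15187 dm³
T = (197642)(0.15187)/((5.15)(8.314)) = 701.0 K

T ≈ 701.0 K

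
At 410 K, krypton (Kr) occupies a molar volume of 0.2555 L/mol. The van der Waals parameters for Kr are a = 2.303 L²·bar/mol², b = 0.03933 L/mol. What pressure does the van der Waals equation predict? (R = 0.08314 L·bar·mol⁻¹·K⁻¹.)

P = RT/(V_m − b) − a/V_m²
RT/(V_m − b) = (0.08314)(410)/(0.2555 − 0.03933) = 34.087/0.21617 = 157.69 bar
a/V_m² = 2.303/(0.2555)² = 35.279 bar
P = 157.69 − 35.279 = 122.4 bar

P ≈ 122.4 bar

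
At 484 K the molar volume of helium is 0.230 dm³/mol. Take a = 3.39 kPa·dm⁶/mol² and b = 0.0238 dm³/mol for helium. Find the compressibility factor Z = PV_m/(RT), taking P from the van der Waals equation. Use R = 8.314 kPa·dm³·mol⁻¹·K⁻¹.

Z ≈ 1.112

P = RT/(V_m − b) − a/V_m² = (8.314)(484)/(0.230 − 0.0238) − 3.39/(0.230)²
  = 4024.0/0.20620 − 64.083 = 19515 − 64.083 = 19451 kPa
Z = PV_m/(RT) = (19451)(0.230)/((8.314)(484)) = 4473.7/4024.0 = 1.112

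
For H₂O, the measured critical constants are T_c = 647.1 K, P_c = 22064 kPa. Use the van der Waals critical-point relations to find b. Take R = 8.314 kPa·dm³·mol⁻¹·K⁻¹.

From T_c = 8a/(27Rb) and P_c = a/(27b²): b = R T_c/(8 P_c).
b = (8.314)(647.1)/(8×22064) = 5380.0/176512 = 0.03048 dm³/mol

b ≈ 0.03048 dm³/mol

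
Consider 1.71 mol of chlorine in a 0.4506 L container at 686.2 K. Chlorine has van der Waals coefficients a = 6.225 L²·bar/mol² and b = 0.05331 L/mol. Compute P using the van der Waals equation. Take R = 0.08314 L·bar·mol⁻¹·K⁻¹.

P ≈ 181.8 bar

P = nRT/(V − nb) − a n²/V²
nRT/(V − nb) = (1.71)(0.08314)(686.2)/(0.4506 − 1.71×0.05331) = 97.557/0.35944 = 271.41 bar
a n²/V² = (6.225)(1.71)²/(0.4506)² = 89.650 bar
P = 271.41 − 89.650 = 181.8 bar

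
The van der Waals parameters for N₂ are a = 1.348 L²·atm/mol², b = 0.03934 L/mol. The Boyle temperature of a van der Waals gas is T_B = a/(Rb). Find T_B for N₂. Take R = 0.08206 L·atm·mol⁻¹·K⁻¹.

T_B ≈ 417.6 K

For a van der Waals gas the second virial coefficient B₂ = b − a/(RT) vanishes at T_B = a/(Rb).
T_B = 1.348/(0.08206×0.03934) = 1.348/0.0032282 = 417.6 K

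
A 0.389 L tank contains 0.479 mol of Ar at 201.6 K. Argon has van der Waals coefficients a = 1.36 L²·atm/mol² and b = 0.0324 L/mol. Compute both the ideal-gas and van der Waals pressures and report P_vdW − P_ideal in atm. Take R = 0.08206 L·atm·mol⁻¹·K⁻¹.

ΔP ≈ -1.216 atm

Ideal: P_ideal = nRT/V = (0.479)(0.08206)(201.6)/0.389 = 20.3708 atm
vdW: P = nRT/(V − nb) − a n²/V² = 7.92424/0.373480 − 0.312040/0.151321 = 21.2173 − 2.06211 = 19.1552 atm
ΔP = 19.1552 − 20.3708 = -1.216 atm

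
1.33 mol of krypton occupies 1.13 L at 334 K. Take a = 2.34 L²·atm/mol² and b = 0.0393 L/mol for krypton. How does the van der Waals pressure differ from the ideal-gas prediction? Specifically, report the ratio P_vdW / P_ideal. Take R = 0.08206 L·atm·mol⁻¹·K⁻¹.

Ideal: P_ideal = nRT/V = (1.33)(0.08206)(334)/1.13 = 32.2590 atm
vdW: P = nRT/(V − nb) − a n²/V² = 36.4527/1.07773 − 4.13923/1.27690 = 33.8236 − 3.24162 = 30.5820 atm
Ratio = 30.5820/32.2590 = 0.9480

P_vdW / P_ideal ≈ 0.9480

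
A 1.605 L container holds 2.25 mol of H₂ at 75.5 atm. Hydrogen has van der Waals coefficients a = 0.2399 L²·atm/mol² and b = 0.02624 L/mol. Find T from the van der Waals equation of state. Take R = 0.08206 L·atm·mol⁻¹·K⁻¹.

T = (P + a n²/V²)(V − nb)/(nR)
P + a n²/V² = 75.5 + (0.2399)(2.25)²/(1.605)² = 75.971 atm
V − nb = 1.605 − (2.25)(0.02624) = 1.5460 L
T = (75.971)(1.5460)/((2.25)(0.08206)) = 636.1 K

T ≈ 636.1 K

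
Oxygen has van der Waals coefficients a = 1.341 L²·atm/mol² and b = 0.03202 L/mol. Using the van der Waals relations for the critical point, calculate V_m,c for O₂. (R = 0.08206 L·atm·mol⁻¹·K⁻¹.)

V_m,c ≈ 0.09606 L/mol

For a van der Waals gas, V_m,c = 3b.
V_m,c = 3×0.03202 = 0.09606 L/mol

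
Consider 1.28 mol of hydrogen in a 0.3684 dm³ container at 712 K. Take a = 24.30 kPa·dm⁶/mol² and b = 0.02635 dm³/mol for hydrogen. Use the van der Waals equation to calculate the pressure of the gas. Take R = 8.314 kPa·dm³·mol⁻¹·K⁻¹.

P ≈ 22347 kPa

P = nRT/(V − nb) − a n²/V²
nRT/(V − nb) = (1.28)(8.314)(712)/(0.3684 − 1.28×0.02635) = 7577.0/0.33467 = 22640 kPa
a n²/V² = (24.30)(1.28)²/(0.3684)² = 293.35 kPa
P = 22640 − 293.35 = 22347 kPa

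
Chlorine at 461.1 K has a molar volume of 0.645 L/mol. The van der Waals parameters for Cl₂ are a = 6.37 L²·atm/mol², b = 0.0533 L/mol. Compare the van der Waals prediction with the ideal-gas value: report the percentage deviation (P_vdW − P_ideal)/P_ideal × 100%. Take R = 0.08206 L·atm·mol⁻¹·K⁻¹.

-17.09 %

Ideal: P_ideal = RT/V_m = (0.08206)(461.1)/0.645 = 58.6634 atm
vdW: P = RT/(V_m − b) − a/V_m² = 37.8379/0.591700 − 6.37/0.416025 = 63.9478 − 15.3116 = 48.6362 atm
% deviation = (48.6362 − 58.6634)/58.6634 × 100% = -17.09%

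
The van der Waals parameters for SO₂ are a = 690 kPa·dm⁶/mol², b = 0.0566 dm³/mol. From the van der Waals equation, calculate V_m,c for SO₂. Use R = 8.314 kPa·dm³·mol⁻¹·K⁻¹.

For a van der Waals gas, V_m,c = 3b.
V_m,c = 3×0.0566 = 0.1698 dm³/mol

V_m,c ≈ 0.1698 dm³/mol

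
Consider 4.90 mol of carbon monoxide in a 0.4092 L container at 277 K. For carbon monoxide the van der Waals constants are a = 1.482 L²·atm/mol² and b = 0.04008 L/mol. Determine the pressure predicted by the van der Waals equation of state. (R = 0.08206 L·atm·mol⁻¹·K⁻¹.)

P ≈ 310.9 atm

P = nRT/(V − nb) − a n²/V²
nRT/(V − nb) = (4.90)(0.08206)(277)/(0.4092 − 4.90×0.04008) = 111.38/0.21281 = 523.38 atm
a n²/V² = (1.482)(4.90)²/(0.4092)² = 212.50 atm
P = 523.38 − 212.50 = 310.9 atm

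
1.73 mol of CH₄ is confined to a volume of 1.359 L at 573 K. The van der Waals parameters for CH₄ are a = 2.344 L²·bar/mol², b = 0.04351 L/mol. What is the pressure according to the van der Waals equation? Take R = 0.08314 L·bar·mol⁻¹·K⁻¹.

P ≈ 60.40 bar

P = nRT/(V − nb) − a n²/V²
nRT/(V − nb) = (1.73)(0.08314)(573)/(1.359 − 1.73×0.04351) = 82.416/1.2837 = 64.202 bar
a n²/V² = (2.344)(1.73)²/(1.359)² = 3.7985 bar
P = 64.202 − 3.7985 = 60.40 bar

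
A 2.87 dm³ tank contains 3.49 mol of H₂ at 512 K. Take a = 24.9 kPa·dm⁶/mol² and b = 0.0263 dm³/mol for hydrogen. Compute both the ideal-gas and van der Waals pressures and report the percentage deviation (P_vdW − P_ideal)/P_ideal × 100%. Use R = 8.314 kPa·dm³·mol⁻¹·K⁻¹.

Ideal: P_ideal = nRT/V = (3.49)(8.314)(512)/2.87 = 5176.35 kPa
vdW: P = nRT/(V − nb) − a n²/V² = 14856.1/2.77821 − 303.284/8.23690 = 5347.36 − 36.8202 = 5310.54 kPa
% deviation = (5310.54 − 5176.35)/5176.35 × 100% = 2.59%

2.59 %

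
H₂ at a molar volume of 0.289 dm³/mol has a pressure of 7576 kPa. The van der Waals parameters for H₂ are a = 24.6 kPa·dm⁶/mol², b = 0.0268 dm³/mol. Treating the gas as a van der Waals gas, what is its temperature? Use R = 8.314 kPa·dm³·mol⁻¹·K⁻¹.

T ≈ 248.2 K

T = (P + a/V_m²)(V_m − b)/R
P + a/V_m² = 7576 + 24.6/(0.289)² = 7870.5 kPa
V_m − b = 0.289 − 0.0268 = 0.26220 dm³/mol
T = (7870.5)(0.26220)/8.314 = 248.2 K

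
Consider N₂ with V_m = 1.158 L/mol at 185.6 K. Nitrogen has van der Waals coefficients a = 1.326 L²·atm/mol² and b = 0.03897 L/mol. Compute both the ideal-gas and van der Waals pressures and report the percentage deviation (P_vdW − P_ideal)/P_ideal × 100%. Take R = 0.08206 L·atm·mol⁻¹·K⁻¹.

Ideal: P_ideal = RT/V_m = (0.08206)(185.6)/1.158 = 13.1523 atm
vdW: P = RT/(V_m − b) − a/V_m² = 15.2303/1.11903 − 1.326/1.34096 = 13.6103 − 0.988844 = 12.6215 atm
% deviation = (12.6215 − 13.1523)/13.1523 × 100% = -4.04%

-4.04 %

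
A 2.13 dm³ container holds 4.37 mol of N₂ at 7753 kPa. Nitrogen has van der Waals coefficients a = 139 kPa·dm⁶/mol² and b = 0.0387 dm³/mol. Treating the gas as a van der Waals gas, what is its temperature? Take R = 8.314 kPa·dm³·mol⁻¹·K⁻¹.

T ≈ 450.0 K

T = (P + a n²/V²)(V − nb)/(nR)
P + a n²/V² = 7753 + (139)(4.37)²/(2.13)² = 8338.1 kPa
V − nb = 2.13 − (4.37)(0.0387) = 1.9609 dm³
T = (8338.1)(1.9609)/((4.37)(8.314)) = 450.0 K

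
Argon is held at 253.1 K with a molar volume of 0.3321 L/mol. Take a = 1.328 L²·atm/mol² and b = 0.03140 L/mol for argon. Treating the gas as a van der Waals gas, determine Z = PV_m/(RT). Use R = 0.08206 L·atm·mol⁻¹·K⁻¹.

P = RT/(V_m − b) − a/V_m² = (0.08206)(253.1)/(0.3321 − 0.03140) − 1.328/(0.3321)²
  = 20.769/0.30070 − 12.041 = 69.069 − 12.041 = 57.028 atm
Z = PV_m/(RT) = (57.028)(0.3321)/((0.08206)(253.1)) = 18.939/20.769 = 0.9119

Z ≈ 0.9119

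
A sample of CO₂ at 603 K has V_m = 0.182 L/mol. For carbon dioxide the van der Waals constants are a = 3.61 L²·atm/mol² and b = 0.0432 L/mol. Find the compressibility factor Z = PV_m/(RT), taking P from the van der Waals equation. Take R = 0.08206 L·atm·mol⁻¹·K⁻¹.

P = RT/(V_m − b) − a/V_m² = (0.08206)(603)/(0.182 − 0.0432) − 3.61/(0.182)²
  = 49.482/0.13880 − 108.98 = 356.50 − 108.98 = 247.52 atm
Z = PV_m/(RT) = (247.52)(0.182)/((0.08206)(603)) = 45.049/49.482 = 0.9104

Z ≈ 0.9104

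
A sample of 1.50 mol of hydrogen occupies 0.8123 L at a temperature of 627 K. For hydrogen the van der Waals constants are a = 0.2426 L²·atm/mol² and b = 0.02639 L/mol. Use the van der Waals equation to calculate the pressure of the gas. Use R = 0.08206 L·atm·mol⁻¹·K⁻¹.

P ≈ 99.05 atm

P = nRT/(V − nb) − a n²/V²
nRT/(V − nb) = (1.50)(0.08206)(627)/(0.8123 − 1.50×0.02639) = 77.177/0.77272 = 99.877 atm
a n²/V² = (0.2426)(1.50)²/(0.8123)² = 0.82726 atm
P = 99.877 − 0.82726 = 99.05 atm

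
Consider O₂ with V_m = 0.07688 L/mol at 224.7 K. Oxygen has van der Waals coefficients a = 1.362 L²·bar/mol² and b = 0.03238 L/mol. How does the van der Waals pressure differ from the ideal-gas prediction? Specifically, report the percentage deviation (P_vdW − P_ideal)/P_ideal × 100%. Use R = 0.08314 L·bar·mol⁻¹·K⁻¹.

-22.07 %

Ideal: P_ideal = RT/V_m = (0.08314)(224.7)/0.07688 = 242.996 bar
vdW: P = RT/(V_m − b) − a/V_m² = 18.6816/0.0445000 − 1.362/0.00591053 = 419.811 − 230.436 = 189.375 bar
% deviation = (189.375 − 242.996)/242.996 × 100% = -22.07%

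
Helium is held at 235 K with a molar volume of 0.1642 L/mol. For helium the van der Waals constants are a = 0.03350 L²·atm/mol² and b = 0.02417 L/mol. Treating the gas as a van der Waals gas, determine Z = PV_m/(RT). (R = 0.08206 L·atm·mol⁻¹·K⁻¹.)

P = RT/(V_m − b) − a/V_m² = (0.08206)(235)/(0.1642 − 0.02417) − 0.03350/(0.1642)²
  = 19.284/0.14003 − 1.2425 = 137.71 − 1.2425 = 136.47 atm
Z = PV_m/(RT) = (136.47)(0.1642)/((0.08206)(235)) = 22.408/19.284 = 1.162

Z ≈ 1.162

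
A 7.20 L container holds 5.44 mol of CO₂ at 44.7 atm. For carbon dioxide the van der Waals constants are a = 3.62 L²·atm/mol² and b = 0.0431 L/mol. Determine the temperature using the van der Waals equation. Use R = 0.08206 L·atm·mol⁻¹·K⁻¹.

T ≈ 729.7 K

T = (P + a n²/V²)(V − nb)/(nR)
P + a n²/V² = 44.7 + (3.62)(5.44)²/(7.20)² = 46.767 atm
V − nb = 7.20 − (5.44)(0.0431) = 6.9655 L
T = (46.767)(6.9655)/((5.44)(0.08206)) = 729.7 K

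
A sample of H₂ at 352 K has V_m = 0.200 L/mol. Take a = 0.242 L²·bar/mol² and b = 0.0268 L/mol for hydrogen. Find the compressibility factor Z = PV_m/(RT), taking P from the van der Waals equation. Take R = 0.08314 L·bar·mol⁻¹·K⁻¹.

P = RT/(V_m − b) − a/V_m² = (0.08314)(352)/(0.200 − 0.0268) − 0.242/(0.200)²
  = 29.265/0.17320 − 6.0500 = 168.97 − 6.0500 = 162.92 bar
Z = PV_m/(RT) = (162.92)(0.200)/((0.08314)(352)) = 32.584/29.265 = 1.113

Z ≈ 1.113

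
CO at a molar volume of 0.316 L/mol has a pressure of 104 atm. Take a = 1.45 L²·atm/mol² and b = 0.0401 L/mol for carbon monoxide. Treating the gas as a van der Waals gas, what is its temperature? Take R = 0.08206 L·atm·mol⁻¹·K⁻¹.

T ≈ 398.5 K

T = (P + a/V_m²)(V_m − b)/R
P + a/V_m² = 104 + 1.45/(0.316)² = 118.52 atm
V_m − b = 0.316 − 0.0401 = 0.27590 L/mol
T = (118.52)(0.27590)/0.08206 = 398.5 K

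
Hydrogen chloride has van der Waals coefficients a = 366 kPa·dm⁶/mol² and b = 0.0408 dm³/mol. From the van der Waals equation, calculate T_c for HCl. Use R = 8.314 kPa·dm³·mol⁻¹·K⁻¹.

For a van der Waals gas, T_c = 8a/(27Rb).
T_c = 8×366/(27×8.314×0.0408) = 2928.0/9.1587 = 319.7 K

T_c ≈ 319.7 K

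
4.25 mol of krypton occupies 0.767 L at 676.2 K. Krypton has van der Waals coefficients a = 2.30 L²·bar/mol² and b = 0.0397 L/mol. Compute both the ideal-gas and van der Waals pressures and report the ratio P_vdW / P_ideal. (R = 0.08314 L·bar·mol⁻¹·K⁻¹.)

Ideal: P_ideal = nRT/V = (4.25)(0.08314)(676.2)/0.767 = 311.515 bar
vdW: P = nRT/(V − nb) − a n²/V² = 238.932/0.598275 − 41.5438/0.588289 = 399.368 − 70.6180 = 328.750 bar
Ratio = 328.750/311.515 = 1.055

P_vdW / P_ideal ≈ 1.055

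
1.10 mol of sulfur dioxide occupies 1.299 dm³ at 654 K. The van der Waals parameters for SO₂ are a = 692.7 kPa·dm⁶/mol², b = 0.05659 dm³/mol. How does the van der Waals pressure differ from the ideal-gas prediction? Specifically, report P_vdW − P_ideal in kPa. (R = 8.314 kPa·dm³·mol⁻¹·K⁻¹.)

ΔP ≈ -265.0 kPa

Ideal: P_ideal = nRT/V = (1.10)(8.314)(654)/1.299 = 4604.38 kPa
vdW: P = nRT/(V − nb) − a n²/V² = 5981.09/1.23675 − 838.167/1.68740 = 4836.14 − 496.721 = 4339.42 kPa
ΔP = 4339.42 − 4604.38 = -265.0 kPa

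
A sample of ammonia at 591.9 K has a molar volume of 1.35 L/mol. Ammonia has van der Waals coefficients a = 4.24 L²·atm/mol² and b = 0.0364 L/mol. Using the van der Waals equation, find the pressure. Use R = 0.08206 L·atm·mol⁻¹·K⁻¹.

P = RT/(V_m − b) − a/V_m²
RT/(V_m − b) = (0.08206)(591.9)/(1.35 − 0.0364) = 48.571/1.3136 = 36.975 atm
a/V_m² = 4.24/(1.35)² = 2.3265 atm
P = 36.975 − 2.3265 = 34.65 atm

P ≈ 34.65 atm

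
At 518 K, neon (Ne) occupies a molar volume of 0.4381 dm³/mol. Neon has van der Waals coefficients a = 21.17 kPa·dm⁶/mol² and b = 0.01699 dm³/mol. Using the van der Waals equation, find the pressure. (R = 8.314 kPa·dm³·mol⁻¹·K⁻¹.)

P = RT/(V_m − b) − a/V_m²
RT/(V_m − b) = (8.314)(518)/(0.4381 − 0.01699) = 4306.7/0.42111 = 10227 kPa
a/V_m² = 21.17/(0.4381)² = 110.30 kPa
P = 10227 − 110.30 = 10117 kPa

P ≈ 10117 kPa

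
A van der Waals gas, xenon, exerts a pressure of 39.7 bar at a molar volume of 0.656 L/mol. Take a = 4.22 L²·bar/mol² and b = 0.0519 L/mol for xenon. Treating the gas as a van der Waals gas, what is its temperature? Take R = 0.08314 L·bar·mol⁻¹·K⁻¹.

T = (P + a/V_m²)(V_m − b)/R
P + a/V_m² = 39.7 + 4.22/(0.656)² = 49.506 bar
V_m − b = 0.656 − 0.0519 = 0.60410 L/mol
T = (49.506)(0.60410)/0.08314 = 359.7 K

T ≈ 359.7 K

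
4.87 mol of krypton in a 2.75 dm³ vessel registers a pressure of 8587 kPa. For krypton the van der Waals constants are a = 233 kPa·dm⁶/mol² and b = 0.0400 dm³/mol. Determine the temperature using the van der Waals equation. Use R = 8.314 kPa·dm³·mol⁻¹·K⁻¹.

T = (P + a n²/V²)(V − nb)/(nR)
P + a n²/V² = 8587 + (233)(4.87)²/(2.75)² = 9317.7 kPa
V − nb = 2.75 − (4.87)(0.0400) = 2.5552 dm³
T = (9317.7)(2.5552)/((4.87)(8.314)) = 588.0 K

T ≈ 588.0 K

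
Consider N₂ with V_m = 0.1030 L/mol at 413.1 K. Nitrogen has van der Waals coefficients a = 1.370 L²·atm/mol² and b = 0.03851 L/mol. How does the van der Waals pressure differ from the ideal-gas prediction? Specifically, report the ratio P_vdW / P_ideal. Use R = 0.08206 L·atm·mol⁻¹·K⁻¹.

P_vdW / P_ideal ≈ 1.205

Ideal: P_ideal = RT/V_m = (0.08206)(413.1)/0.1030 = 329.116 atm
vdW: P = RT/(V_m − b) − a/V_m² = 33.8990/0.0644900 − 1.370/0.0106090 = 525.647 − 129.136 = 396.511 atm
Ratio = 396.511/329.116 = 1.205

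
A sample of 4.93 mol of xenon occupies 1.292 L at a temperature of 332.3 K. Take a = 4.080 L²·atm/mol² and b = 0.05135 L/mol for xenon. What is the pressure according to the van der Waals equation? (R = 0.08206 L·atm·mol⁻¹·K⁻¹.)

P = nRT/(V − nb) − a n²/V²
nRT/(V − nb) = (4.93)(0.08206)(332.3)/(1.292 − 4.93×0.05135) = 134.43/1.0388 = 129.41 atm
a n²/V² = (4.080)(4.93)²/(1.292)² = 59.406 atm
P = 129.41 − 59.406 = 70.00 atm

P ≈ 70.00 atm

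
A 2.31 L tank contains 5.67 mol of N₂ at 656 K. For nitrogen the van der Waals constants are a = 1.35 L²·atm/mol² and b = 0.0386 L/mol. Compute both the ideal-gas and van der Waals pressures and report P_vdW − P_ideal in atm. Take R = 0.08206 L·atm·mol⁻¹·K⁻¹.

ΔP ≈ 5.70 atm

Ideal: P_ideal = nRT/V = (5.67)(0.08206)(656)/2.31 = 132.132 atm
vdW: P = nRT/(V − nb) − a n²/V² = 305.224/2.09114 − 43.4010/5.33610 = 145.961 − 8.13347 = 137.828 atm
ΔP = 137.828 − 132.132 = 5.70 atm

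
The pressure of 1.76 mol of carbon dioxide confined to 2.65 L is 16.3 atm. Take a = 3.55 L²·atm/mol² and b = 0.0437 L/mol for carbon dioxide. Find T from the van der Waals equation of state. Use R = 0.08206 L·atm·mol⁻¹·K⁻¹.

T ≈ 318.3 K

T = (P + a n²/V²)(V − nb)/(nR)
P + a n²/V² = 16.3 + (3.55)(1.76)²/(2.65)² = 17.866 atm
V − nb = 2.65 − (1.76)(0.0437) = 2.5731 L
T = (17.866)(2.5731)/((1.76)(0.08206)) = 318.3 K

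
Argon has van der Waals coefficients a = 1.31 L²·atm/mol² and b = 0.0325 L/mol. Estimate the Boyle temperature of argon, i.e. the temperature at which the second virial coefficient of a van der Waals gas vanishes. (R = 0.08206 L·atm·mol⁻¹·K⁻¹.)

For a van der Waals gas the second virial coefficient B₂ = b − a/(RT) vanishes at T_B = a/(Rb).
T_B = 1.31/(0.08206×0.0325) = 1.31/0.0026670 = 491.2 K

T_B ≈ 491.2 K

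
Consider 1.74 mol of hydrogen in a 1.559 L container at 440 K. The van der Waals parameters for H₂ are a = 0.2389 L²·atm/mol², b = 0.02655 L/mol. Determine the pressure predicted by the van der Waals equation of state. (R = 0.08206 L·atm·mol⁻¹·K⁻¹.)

P ≈ 41.23 atm

P = nRT/(V − nb) − a n²/V²
nRT/(V − nb) = (1.74)(0.08206)(440)/(1.559 − 1.74×0.02655) = 62.825/1.5128 = 41.529 atm
a n²/V² = (0.2389)(1.74)²/(1.559)² = 0.29759 atm
P = 41.529 − 0.29759 = 41.23 atm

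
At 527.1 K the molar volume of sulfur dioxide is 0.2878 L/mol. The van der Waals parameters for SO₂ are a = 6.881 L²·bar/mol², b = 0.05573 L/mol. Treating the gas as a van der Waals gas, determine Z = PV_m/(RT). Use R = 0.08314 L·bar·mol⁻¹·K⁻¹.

P = RT/(V_m − b) − a/V_m² = (0.08314)(527.1)/(0.2878 − 0.05573) − 6.881/(0.2878)²
  = 43.823/0.23207 − 83.075 = 188.84 − 83.075 = 105.77 bar
Z = PV_m/(RT) = (105.77)(0.2878)/((0.08314)(527.1)) = 30.441/43.823 = 0.6946

Z ≈ 0.6946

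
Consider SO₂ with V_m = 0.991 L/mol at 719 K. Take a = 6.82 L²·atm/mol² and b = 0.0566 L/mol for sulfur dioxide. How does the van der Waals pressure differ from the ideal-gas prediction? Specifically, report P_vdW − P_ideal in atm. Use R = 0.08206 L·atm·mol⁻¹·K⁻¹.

ΔP ≈ -3.338 atm

Ideal: P_ideal = RT/V_m = (0.08206)(719)/0.991 = 59.5370 atm
vdW: P = RT/(V_m − b) − a/V_m² = 59.0011/0.934400 − 6.82/0.982081 = 63.1433 − 6.94444 = 56.1989 atm
ΔP = 56.1989 − 59.5370 = -3.338 atm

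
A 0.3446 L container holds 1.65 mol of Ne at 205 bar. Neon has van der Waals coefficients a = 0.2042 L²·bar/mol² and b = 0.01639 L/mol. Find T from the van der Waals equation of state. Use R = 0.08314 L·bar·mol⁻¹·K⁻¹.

T ≈ 485.4 K

T = (P + a n²/V²)(V − nb)/(nR)
P + a n²/V² = 205 + (0.2042)(1.65)²/(0.3446)² = 209.68 bar
V − nb = 0.3446 − (1.65)(0.01639) = 0.31756 L
T = (209.68)(0.31756)/((1.65)(0.08314)) = 485.4 K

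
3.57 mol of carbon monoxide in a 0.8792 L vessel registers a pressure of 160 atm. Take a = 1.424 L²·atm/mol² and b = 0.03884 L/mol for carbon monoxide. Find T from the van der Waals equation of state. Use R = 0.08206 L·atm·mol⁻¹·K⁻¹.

T = (P + a n²/V²)(V − nb)/(nR)
P + a n²/V² = 160 + (1.424)(3.57)²/(0.8792)² = 183.48 atm
V − nb = 0.8792 − (3.57)(0.03884) = 0.74054 L
T = (183.48)(0.74054)/((3.57)(0.08206)) = 463.8 K

T ≈ 463.8 K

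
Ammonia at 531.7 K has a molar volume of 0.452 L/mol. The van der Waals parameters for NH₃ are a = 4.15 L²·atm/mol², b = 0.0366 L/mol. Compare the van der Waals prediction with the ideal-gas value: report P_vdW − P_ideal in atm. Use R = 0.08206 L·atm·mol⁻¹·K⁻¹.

Ideal: P_ideal = RT/V_m = (0.08206)(531.7)/0.452 = 96.5294 atm
vdW: P = RT/(V_m − b) − a/V_m² = 43.6313/0.415400 − 4.15/0.204304 = 105.034 − 20.3129 = 84.721 atm
ΔP = 84.721 − 96.5294 = -11.81 atm

ΔP ≈ -11.81 atm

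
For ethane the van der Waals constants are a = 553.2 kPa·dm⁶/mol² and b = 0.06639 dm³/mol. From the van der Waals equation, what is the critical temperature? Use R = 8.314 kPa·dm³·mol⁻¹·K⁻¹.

T_c ≈ 297.0 K

For a van der Waals gas, T_c = 8a/(27Rb).
T_c = 8×553.2/(27×8.314×0.06639) = 4425.6/14.903 = 297.0 K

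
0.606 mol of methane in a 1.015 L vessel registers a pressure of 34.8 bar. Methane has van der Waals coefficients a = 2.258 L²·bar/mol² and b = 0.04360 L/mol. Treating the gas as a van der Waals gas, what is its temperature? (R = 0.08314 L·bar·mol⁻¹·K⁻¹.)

T = (P + a n²/V²)(V − nb)/(nR)
P + a n²/V² = 34.8 + (2.258)(0.606)²/(1.015)² = 35.605 bar
V − nb = 1.015 − (0.606)(0.04360) = 0.98858 L
T = (35.605)(0.98858)/((0.606)(0.08314)) = 698.6 K

T ≈ 698.6 K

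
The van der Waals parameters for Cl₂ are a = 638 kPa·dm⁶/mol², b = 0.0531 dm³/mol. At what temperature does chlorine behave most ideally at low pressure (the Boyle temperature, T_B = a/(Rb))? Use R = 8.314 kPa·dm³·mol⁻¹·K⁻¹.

T_B ≈ 1445 K

For a van der Waals gas the second virial coefficient B₂ = b − a/(RT) vanishes at T_B = a/(Rb).
T_B = 638/(8.314×0.0531) = 638/0.44147 = 1445 K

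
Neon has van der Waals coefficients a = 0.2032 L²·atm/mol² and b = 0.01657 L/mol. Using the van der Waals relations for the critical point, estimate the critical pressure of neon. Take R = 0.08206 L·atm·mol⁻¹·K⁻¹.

For a van der Waals gas, P_c = a/(27b²).
P_c = 0.2032/(27×(0.01657)²) = 0.2032/0.0074133 = 27.41 atm

P_c ≈ 27.41 atm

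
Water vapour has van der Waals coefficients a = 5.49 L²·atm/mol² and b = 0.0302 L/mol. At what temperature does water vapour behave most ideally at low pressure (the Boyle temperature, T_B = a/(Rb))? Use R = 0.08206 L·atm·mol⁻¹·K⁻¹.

T_B ≈ 2215 K

For a van der Waals gas the second virial coefficient B₂ = b − a/(RT) vanishes at T_B = a/(Rb).
T_B = 5.49/(0.08206×0.0302) = 5.49/0.0024782 = 2215 K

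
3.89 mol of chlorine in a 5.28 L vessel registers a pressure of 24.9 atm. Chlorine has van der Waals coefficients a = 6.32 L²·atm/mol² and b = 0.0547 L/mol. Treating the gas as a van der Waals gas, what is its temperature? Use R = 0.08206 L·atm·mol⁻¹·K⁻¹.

T ≈ 449.7 K

T = (P + a n²/V²)(V − nb)/(nR)
P + a n²/V² = 24.9 + (6.32)(3.89)²/(5.28)² = 28.330 atm
V − nb = 5.28 − (3.89)(0.0547) = 5.0672 L
T = (28.330)(5.0672)/((3.89)(0.08206)) = 449.7 K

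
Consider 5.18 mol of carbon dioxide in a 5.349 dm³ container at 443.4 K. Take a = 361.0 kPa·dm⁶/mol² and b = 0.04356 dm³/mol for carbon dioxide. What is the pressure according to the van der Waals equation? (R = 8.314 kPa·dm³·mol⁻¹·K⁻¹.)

P = nRT/(V − nb) − a n²/V²
nRT/(V − nb) = (5.18)(8.314)(443.4)/(5.349 − 5.18×0.04356) = 19096/5.1234 = 3727.2 kPa
a n²/V² = (361.0)(5.18)²/(5.349)² = 338.55 kPa
P = 3727.2 − 338.55 = 3389 kPa

P ≈ 3389 kPa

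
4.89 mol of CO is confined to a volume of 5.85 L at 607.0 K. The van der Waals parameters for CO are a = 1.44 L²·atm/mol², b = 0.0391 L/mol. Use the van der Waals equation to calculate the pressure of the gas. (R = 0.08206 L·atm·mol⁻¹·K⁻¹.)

P ≈ 42.04 atm

P = nRT/(V − nb) − a n²/V²
nRT/(V − nb) = (4.89)(0.08206)(607.0)/(5.85 − 4.89×0.0391) = 243.57/5.6588 = 43.043 atm
a n²/V² = (1.44)(4.89)²/(5.85)² = 1.0062 atm
P = 43.043 − 1.0062 = 42.04 atm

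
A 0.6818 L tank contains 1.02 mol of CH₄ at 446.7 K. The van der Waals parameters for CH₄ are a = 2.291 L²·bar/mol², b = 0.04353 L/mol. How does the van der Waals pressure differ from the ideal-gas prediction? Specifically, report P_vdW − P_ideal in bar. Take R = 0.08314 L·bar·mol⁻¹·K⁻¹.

ΔP ≈ -1.257 bar

Ideal: P_ideal = nRT/V = (1.02)(0.08314)(446.7)/0.6818 = 55.5609 bar
vdW: P = nRT/(V − nb) − a n²/V² = 37.8814/0.637399 − 2.38356/0.464851 = 59.4312 − 5.12758 = 54.3036 bar
ΔP = 54.3036 − 55.5609 = -1.257 bar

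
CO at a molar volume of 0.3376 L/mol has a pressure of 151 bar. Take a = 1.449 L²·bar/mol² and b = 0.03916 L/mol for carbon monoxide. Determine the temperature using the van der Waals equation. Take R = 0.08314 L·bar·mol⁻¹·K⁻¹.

T = (P + a/V_m²)(V_m − b)/R
P + a/V_m² = 151 + 1.449/(0.3376)² = 163.71 bar
V_m − b = 0.3376 − 0.03916 = 0.29844 L/mol
T = (163.71)(0.29844)/0.08314 = 587.7 K

T ≈ 587.7 K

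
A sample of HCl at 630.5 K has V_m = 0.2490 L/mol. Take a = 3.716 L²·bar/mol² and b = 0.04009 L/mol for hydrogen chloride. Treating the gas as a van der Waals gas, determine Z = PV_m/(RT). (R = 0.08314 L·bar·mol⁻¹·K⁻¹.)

Z ≈ 0.9072

P = RT/(V_m − b) − a/V_m² = (0.08314)(630.5)/(0.2490 − 0.04009) − 3.716/(0.2490)²
  = 52.420/0.20891 − 59.935 = 250.92 − 59.935 = 190.99 bar
Z = PV_m/(RT) = (190.99)(0.2490)/((0.08314)(630.5)) = 47.557/52.420 = 0.9072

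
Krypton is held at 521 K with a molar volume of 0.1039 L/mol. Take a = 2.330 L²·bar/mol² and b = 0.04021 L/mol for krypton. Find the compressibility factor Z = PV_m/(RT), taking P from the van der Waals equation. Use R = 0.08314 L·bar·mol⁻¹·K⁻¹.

Z ≈ 1.114

P = RT/(V_m − b) − a/V_m² = (0.08314)(521)/(0.1039 − 0.04021) − 2.330/(0.1039)²
  = 43.316/0.063690 − 215.84 = 680.11 − 215.84 = 464.27 bar
Z = PV_m/(RT) = (464.27)(0.1039)/((0.08314)(521)) = 48.238/43.316 = 1.114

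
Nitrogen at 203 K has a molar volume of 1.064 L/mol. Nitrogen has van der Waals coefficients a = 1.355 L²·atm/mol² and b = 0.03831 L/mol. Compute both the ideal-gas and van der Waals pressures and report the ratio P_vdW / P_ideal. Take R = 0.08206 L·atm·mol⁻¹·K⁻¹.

P_vdW / P_ideal ≈ 0.9609

Ideal: P_ideal = RT/V_m = (0.08206)(203)/1.064 = 15.6562 atm
vdW: P = RT/(V_m − b) − a/V_m² = 16.6582/1.02569 − 1.355/1.13210 = 16.2410 − 1.19689 = 15.0441 atm
Ratio = 15.0441/15.6562 = 0.9609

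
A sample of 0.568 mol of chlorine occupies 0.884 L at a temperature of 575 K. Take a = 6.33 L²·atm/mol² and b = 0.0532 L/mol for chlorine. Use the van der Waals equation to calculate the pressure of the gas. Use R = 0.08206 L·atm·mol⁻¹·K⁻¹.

P = nRT/(V − nb) − a n²/V²
nRT/(V − nb) = (0.568)(0.08206)(575)/(0.884 − 0.568×0.0532) = 26.801/0.85378 = 31.391 atm
a n²/V² = (6.33)(0.568)²/(0.884)² = 2.6133 atm
P = 31.391 − 2.6133 = 28.78 atm

P ≈ 28.78 atm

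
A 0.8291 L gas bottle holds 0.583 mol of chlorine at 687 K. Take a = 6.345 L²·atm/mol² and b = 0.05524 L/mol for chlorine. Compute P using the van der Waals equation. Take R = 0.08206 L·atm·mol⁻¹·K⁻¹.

P = nRT/(V − nb) − a n²/V²
nRT/(V − nb) = (0.583)(0.08206)(687)/(0.8291 − 0.583×0.05524) = 32.867/0.79690 = 41.244 atm
a n²/V² = (6.345)(0.583)²/(0.8291)² = 3.1373 atm
P = 41.244 − 3.1373 = 38.11 atm

P ≈ 38.11 atm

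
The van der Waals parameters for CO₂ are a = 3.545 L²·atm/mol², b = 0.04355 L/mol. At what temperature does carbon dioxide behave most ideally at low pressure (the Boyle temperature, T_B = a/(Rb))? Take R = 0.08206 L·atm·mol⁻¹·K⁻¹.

For a van der Waals gas the second virial coefficient B₂ = b − a/(RT) vanishes at T_B = a/(Rb).
T_B = 3.545/(0.08206×0.04355) = 3.545/0.0035737 = 992.0 K

T_B ≈ 992.0 K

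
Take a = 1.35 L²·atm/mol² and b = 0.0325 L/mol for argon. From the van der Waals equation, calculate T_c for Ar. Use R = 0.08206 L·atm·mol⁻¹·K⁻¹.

T_c ≈ 150.0 K

For a van der Waals gas, T_c = 8a/(27Rb).
T_c = 8×1.35/(27×0.08206×0.0325) = 10.800/0.072008 = 150.0 K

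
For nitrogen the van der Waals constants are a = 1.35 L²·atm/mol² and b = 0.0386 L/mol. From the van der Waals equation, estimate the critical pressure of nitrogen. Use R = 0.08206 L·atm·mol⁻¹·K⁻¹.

P_c ≈ 33.56 atm

For a van der Waals gas, P_c = a/(27b²).
P_c = 1.35/(27×(0.0386)²) = 1.35/0.040229 = 33.56 atm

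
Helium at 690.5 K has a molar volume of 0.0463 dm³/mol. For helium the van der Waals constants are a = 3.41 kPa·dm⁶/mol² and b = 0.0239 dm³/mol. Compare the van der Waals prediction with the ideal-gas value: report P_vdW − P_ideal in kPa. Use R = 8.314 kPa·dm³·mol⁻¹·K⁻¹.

Ideal: P_ideal = RT/V_m = (8.314)(690.5)/0.0463 = 123992 kPa
vdW: P = RT/(V_m − b) − a/V_m² = 5740.82/0.0224000 − 3.41/0.00214369 = 256287 − 1590.72 = 254696 kPa
ΔP = 254696 − 123992 = 130700 kPa

ΔP ≈ 130700 kPa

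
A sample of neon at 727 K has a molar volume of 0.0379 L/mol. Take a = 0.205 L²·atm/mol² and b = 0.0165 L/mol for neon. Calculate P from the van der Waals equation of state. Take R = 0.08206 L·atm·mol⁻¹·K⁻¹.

P = RT/(V_m − b) − a/V_m²
RT/(V_m − b) = (0.08206)(727)/(0.0379 − 0.0165) = 59.658/0.021400 = 2787.8 atm
a/V_m² = 0.205/(0.0379)² = 142.72 atm
P = 2787.8 − 142.72 = 2645 atm

P ≈ 2645 atm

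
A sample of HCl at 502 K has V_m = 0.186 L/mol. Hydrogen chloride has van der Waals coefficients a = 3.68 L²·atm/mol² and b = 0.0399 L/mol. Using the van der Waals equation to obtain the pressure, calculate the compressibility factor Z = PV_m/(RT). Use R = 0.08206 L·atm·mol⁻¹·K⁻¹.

Z ≈ 0.7928

P = RT/(V_m − b) − a/V_m² = (0.08206)(502)/(0.186 − 0.0399) − 3.68/(0.186)²
  = 41.194/0.14610 − 106.37 = 281.96 − 106.37 = 175.59 atm
Z = PV_m/(RT) = (175.59)(0.186)/((0.08206)(502)) = 32.660/41.194 = 0.7928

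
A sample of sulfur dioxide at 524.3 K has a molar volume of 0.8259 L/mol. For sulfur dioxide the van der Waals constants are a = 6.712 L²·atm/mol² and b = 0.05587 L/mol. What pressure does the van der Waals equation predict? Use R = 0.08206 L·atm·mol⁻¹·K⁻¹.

P ≈ 46.03 atm

P = RT/(V_m − b) − a/V_m²
RT/(V_m − b) = (0.08206)(524.3)/(0.8259 − 0.05587) = 43.024/0.77003 = 55.873 atm
a/V_m² = 6.712/(0.8259)² = 9.8400 atm
P = 55.873 − 9.8400 = 46.03 atm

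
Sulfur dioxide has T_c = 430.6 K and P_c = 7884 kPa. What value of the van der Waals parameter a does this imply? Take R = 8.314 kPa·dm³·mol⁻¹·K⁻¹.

From T_c = 8a/(27Rb) and P_c = a/(27b²): a = 27 R² T_c²/(64 P_c).
a = 27×(8.314)²×(430.6)²/(64×7884) = 346044424/504576 = 685.8 kPa·dm⁶/mol²

a ≈ 685.8 kPa·dm⁶/mol²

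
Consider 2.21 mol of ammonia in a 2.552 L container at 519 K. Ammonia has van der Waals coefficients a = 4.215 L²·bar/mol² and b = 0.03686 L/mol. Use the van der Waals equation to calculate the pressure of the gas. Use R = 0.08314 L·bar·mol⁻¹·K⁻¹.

P = nRT/(V − nb) − a n²/V²
nRT/(V − nb) = (2.21)(0.08314)(519)/(2.552 − 2.21×0.03686) = 95.361/2.4705 = 38.600 bar
a n²/V² = (4.215)(2.21)²/(2.552)² = 3.1610 bar
P = 38.600 − 3.1610 = 35.44 bar

P ≈ 35.44 bar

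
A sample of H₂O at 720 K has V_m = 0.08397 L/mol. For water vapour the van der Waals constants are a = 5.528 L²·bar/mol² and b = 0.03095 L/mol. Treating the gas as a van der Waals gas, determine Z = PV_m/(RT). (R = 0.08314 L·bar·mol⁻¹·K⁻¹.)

P = RT/(V_m − b) − a/V_m² = (0.08314)(720)/(0.08397 − 0.03095) − 5.528/(0.08397)²
  = 59.861/0.053020 − 784.01 = 1129.0 − 784.01 = 345.0 bar
Z = PV_m/(RT) = (345.0)(0.08397)/((0.08314)(720)) = 28.970/59.861 = 0.4840

Z ≈ 0.4840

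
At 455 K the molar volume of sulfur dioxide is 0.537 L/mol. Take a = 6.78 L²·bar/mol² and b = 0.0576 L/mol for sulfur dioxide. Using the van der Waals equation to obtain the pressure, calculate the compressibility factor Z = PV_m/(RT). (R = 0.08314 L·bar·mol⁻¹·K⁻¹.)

Z ≈ 0.7864

P = RT/(V_m − b) − a/V_m² = (0.08314)(455)/(0.537 − 0.0576) − 6.78/(0.537)²
  = 37.829/0.47940 − 23.512 = 78.909 − 23.512 = 55.397 bar
Z = PV_m/(RT) = (55.397)(0.537)/((0.08314)(455)) = 29.748/37.829 = 0.7864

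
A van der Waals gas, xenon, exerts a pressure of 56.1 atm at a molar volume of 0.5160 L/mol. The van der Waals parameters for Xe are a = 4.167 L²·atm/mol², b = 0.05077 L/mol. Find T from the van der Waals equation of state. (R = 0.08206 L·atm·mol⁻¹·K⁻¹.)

T = (P + a/V_m²)(V_m − b)/R
P + a/V_m² = 56.1 + 4.167/(0.5160)² = 71.750 atm
V_m − b = 0.5160 − 0.05077 = 0.46523 L/mol
T = (71.750)(0.46523)/0.08206 = 406.8 K

T ≈ 406.8 K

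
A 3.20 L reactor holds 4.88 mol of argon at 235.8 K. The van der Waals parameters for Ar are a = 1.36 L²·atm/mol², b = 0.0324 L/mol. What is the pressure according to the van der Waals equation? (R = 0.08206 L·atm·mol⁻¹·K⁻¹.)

P = nRT/(V − nb) − a n²/V²
nRT/(V − nb) = (4.88)(0.08206)(235.8)/(3.20 − 4.88×0.0324) = 94.427/3.0419 = 31.042 atm
a n²/V² = (1.36)(4.88)²/(3.20)² = 3.1629 atm
P = 31.042 − 3.1629 = 27.88 atm

P ≈ 27.88 atm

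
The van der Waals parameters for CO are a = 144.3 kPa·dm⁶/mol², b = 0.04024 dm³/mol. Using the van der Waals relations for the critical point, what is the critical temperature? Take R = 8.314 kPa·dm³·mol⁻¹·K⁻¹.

For a van der Waals gas, T_c = 8a/(27Rb).
T_c = 8×144.3/(27×8.314×0.04024) = 1154.4/9.0330 = 127.8 K

T_c ≈ 127.8 K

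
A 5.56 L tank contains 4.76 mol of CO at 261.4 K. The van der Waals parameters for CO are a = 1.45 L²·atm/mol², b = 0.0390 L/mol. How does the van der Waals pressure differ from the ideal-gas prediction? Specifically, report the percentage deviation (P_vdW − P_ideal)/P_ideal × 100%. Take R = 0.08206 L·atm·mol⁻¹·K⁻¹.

Ideal: P_ideal = nRT/V = (4.76)(0.08206)(261.4)/5.56 = 18.3641 atm
vdW: P = nRT/(V − nb) − a n²/V² = 102.104/5.37436 − 32.8535/30.9136 = 18.9984 − 1.06275 = 17.9357 atm
% deviation = (17.9357 − 18.3641)/18.3641 × 100% = -2.33%

-2.33 %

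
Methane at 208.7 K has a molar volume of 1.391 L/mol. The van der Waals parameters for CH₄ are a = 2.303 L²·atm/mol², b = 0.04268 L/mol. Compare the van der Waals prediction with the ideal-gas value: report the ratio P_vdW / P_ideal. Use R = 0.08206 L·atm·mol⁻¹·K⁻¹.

P_vdW / P_ideal ≈ 0.9350

Ideal: P_ideal = RT/V_m = (0.08206)(208.7)/1.391 = 12.3119 atm
vdW: P = RT/(V_m − b) − a/V_m² = 17.1259/1.34832 − 2.303/1.93488 = 12.7017 − 1.19025 = 11.5115 atm
Ratio = 11.5115/12.3119 = 0.9350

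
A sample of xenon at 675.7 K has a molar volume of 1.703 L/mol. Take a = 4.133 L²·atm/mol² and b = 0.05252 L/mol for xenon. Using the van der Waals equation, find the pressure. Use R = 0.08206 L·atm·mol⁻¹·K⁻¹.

P = RT/(V_m − b) − a/V_m²
RT/(V_m − b) = (0.08206)(675.7)/(1.703 − 0.05252) = 55.448/1.6505 = 33.595 atm
a/V_m² = 4.133/(1.703)² = 1.4251 atm
P = 33.595 − 1.4251 = 32.17 atm

P ≈ 32.17 atm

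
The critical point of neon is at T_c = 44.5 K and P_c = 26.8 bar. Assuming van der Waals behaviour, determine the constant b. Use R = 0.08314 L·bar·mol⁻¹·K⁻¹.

From T_c = 8a/(27Rb) and P_c = a/(27b²): b = R T_c/(8 P_c).
b = (0.08314)(44.5)/(8×26.8) = 3.6997/214.40 = 0.01726 L/mol

b ≈ 0.01726 L/mol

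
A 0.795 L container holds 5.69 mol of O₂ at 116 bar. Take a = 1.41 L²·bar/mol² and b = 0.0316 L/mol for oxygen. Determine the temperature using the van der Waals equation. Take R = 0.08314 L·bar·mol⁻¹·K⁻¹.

T = (P + a n²/V²)(V − nb)/(nR)
P + a n²/V² = 116 + (1.41)(5.69)²/(0.795)² = 188.23 bar
V − nb = 0.795 − (5.69)(0.0316) = 0.61520 L
T = (188.23)(0.61520)/((5.69)(0.08314)) = 244.8 K

T ≈ 244.8 K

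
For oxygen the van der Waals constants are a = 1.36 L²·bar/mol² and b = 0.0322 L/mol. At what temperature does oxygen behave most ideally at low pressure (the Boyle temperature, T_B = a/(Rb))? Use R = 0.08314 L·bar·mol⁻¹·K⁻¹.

T_B ≈ 508.0 K

For a van der Waals gas the second virial coefficient B₂ = b − a/(RT) vanishes at T_B = a/(Rb).
T_B = 1.36/(0.08314×0.0322) = 1.36/0.0026771 = 508.0 K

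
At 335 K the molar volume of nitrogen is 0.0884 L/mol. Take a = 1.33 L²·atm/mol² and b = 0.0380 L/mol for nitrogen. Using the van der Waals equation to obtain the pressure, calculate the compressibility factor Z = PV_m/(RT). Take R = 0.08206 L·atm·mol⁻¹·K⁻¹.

Z ≈ 1.207

P = RT/(V_m − b) − a/V_m² = (0.08206)(335)/(0.0884 − 0.0380) − 1.33/(0.0884)²
  = 27.490/0.050400 − 170.20 = 545.44 − 170.20 = 375.24 atm
Z = PV_m/(RT) = (375.24)(0.0884)/((0.08206)(335)) = 33.171/27.490 = 1.207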